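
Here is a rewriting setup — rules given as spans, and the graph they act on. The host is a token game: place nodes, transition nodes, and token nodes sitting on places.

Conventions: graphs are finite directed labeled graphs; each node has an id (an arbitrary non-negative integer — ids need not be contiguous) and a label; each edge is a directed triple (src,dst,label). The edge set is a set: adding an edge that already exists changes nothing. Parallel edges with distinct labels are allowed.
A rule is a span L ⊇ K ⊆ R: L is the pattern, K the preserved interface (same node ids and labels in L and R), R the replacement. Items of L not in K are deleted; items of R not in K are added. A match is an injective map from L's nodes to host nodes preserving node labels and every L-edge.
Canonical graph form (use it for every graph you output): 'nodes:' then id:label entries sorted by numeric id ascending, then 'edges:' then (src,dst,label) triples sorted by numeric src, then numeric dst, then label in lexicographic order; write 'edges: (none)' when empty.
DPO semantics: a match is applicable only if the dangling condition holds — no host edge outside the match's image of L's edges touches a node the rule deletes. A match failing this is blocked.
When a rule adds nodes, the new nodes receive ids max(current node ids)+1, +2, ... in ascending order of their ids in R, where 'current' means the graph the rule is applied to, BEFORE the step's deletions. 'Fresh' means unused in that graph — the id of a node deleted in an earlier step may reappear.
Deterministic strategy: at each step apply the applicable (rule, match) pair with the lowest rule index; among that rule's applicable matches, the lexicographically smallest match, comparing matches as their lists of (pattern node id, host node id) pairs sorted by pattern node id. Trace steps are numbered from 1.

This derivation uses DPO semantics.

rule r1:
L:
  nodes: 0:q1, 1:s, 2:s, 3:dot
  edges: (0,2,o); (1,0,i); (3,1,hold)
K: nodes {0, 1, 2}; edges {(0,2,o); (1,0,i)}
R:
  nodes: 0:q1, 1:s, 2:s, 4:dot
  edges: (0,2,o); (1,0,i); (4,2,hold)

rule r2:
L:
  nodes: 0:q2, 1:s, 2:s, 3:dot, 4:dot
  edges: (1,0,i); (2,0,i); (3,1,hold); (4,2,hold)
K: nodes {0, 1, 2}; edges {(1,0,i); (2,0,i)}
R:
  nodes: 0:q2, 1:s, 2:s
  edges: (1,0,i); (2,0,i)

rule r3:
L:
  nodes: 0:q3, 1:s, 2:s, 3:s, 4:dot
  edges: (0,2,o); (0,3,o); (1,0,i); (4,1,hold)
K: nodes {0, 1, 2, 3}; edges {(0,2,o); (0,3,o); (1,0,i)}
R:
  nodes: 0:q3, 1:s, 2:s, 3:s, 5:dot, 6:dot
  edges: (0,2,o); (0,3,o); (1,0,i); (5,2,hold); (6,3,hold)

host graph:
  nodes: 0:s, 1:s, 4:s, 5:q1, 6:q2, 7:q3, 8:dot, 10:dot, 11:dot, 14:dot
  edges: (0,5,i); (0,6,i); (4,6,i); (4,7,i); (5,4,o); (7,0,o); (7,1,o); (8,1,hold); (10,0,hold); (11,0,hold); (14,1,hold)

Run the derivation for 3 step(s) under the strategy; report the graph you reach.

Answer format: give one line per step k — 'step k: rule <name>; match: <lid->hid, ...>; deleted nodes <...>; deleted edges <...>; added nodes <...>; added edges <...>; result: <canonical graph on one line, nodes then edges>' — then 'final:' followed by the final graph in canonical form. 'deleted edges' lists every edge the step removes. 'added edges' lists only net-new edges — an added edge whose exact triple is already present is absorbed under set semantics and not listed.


step 1: rule r1; match: 0->5, 1->0, 2->4, 3->10; deleted nodes 10; deleted edges (10,0,hold); added nodes 15; added edges (15,4,hold); result: nodes: 0:s, 1:s, 4:s, 5:q1, 6:q2, 7:q3, 8:dot, 11:dot, 14:dot, 15:dot edges: (0,5,i); (0,6,i); (4,6,i); (4,7,i); (5,4,o); (7,0,o); (7,1,o); (8,1,hold); (11,0,hold); (14,1,hold); (15,4,hold)
step 2: rule r1; match: 0->5, 1->0, 2->4, 3->11; deleted nodes 11; deleted edges (11,0,hold); added nodes 16; added edges (16,4,hold); result: nodes: 0:s, 1:s, 4:s, 5:q1, 6:q2, 7:q3, 8:dot, 14:dot, 15:dot, 16:dot edges: (0,5,i); (0,6,i); (4,6,i); (4,7,i); (5,4,o); (7,0,o); (7,1,o); (8,1,hold); (14,1,hold); (15,4,hold); (16,4,hold)
step 3: rule r3; match: 0->7, 1->4, 2->0, 3->1, 4->15; deleted nodes 15; deleted edges (15,4,hold); added nodes 17, 18; added edges (17,0,hold); (18,1,hold); result: nodes: 0:s, 1:s, 4:s, 5:q1, 6:q2, 7:q3, 8:dot, 14:dot, 16:dot, 17:dot, 18:dot edges: (0,5,i); (0,6,i); (4,6,i); (4,7,i); (5,4,o); (7,0,o); (7,1,o); (8,1,hold); (14,1,hold); (16,4,hold); (17,0,hold); (18,1,hold)
final:
nodes: 0:s, 1:s, 4:s, 5:q1, 6:q2, 7:q3, 8:dot, 14:dot, 16:dot, 17:dot, 18:dot
edges: (0,5,i); (0,6,i); (4,6,i); (4,7,i); (5,4,o); (7,0,o); (7,1,o); (8,1,hold); (14,1,hold); (16,4,hold); (17,0,hold); (18,1,hold)


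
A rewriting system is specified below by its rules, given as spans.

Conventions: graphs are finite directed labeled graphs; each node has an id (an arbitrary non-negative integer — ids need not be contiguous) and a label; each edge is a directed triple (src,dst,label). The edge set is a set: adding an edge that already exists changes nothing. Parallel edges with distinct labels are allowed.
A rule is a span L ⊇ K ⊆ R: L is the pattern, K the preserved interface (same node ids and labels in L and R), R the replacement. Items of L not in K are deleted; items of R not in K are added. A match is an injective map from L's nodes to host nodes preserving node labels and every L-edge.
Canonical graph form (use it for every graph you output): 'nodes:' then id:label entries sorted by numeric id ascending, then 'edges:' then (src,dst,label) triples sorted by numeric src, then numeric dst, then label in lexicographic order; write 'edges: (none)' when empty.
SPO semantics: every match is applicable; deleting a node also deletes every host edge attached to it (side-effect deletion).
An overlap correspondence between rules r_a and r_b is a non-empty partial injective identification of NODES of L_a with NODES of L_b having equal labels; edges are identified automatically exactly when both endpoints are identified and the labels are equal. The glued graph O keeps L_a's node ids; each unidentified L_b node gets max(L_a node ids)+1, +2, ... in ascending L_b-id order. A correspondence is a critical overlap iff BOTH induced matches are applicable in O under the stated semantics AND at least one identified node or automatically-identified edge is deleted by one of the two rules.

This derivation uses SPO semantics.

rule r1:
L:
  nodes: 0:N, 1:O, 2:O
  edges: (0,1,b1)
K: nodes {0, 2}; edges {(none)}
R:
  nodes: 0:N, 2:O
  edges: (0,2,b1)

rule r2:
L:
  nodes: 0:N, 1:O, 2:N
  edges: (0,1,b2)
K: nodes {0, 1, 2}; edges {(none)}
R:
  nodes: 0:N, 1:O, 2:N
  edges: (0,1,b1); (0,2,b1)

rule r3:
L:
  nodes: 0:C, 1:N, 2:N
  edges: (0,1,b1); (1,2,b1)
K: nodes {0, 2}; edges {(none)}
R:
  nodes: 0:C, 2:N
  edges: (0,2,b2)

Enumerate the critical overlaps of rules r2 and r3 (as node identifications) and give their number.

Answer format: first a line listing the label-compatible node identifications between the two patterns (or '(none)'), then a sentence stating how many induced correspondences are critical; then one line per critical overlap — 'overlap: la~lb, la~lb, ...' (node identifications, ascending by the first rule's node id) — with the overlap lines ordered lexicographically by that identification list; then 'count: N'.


label-compatible node identifications between L(r2) and L(r3): 0~1, 0~2, 2~1, 2~2
4 of the induced correspondences are critical overlaps of r2 and r3.
overlap: 0~1
overlap: 0~1, 2~2
overlap: 0~2, 2~1
overlap: 2~1
count: 4


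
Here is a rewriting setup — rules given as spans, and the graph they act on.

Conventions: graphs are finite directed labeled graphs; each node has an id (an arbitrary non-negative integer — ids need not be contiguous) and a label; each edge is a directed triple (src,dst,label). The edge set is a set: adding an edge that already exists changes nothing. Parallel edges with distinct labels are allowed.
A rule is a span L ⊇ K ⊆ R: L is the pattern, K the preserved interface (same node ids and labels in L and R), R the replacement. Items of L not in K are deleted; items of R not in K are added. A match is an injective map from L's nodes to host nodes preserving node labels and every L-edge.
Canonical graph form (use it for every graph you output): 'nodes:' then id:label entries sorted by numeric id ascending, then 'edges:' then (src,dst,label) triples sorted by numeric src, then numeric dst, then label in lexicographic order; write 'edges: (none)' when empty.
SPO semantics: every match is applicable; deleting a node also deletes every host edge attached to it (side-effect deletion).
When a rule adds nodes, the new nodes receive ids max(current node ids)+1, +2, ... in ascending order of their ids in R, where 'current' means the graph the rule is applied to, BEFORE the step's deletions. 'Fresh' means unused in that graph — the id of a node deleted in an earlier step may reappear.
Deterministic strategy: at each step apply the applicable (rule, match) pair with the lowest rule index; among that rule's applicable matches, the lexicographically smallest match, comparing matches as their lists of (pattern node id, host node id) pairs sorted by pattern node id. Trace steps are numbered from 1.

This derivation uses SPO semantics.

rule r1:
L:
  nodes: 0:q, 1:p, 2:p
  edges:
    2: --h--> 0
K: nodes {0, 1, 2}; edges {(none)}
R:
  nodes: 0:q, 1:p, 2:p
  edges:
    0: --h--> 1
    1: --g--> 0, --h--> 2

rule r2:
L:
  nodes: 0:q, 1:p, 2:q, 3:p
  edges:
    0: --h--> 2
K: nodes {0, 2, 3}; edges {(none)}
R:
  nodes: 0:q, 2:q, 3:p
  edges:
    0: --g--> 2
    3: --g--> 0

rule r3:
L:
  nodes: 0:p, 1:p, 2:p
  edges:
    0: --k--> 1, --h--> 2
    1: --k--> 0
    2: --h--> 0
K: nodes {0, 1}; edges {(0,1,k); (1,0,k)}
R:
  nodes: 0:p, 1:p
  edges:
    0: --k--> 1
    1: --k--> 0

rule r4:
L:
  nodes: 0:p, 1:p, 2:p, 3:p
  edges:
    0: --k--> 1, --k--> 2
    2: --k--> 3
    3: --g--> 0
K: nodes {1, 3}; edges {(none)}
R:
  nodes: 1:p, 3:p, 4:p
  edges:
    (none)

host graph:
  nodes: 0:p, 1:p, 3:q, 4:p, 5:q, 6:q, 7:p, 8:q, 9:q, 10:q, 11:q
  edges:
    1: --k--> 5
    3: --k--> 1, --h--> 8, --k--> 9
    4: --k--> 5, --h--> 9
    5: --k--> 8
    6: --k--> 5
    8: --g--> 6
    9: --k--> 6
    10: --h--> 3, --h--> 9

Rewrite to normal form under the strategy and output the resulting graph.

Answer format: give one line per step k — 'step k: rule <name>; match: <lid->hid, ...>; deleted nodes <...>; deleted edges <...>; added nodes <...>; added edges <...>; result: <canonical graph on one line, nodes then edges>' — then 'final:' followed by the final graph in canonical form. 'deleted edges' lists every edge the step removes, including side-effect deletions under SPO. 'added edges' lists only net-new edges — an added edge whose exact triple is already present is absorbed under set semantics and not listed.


step 1: rule r1; match: 0->9, 1->0, 2->4; deleted nodes (none); deleted edges (4,9,h); added nodes (none); added edges (0,4,h); (0,9,g); (9,0,h); result: nodes: 0:p, 1:p, 3:q, 4:p, 5:q, 6:q, 7:p, 8:q, 9:q, 10:q, 11:q edges: (0,4,h); (0,9,g); (1,5,k); (3,1,k); (3,8,h); (3,9,k); (4,5,k); (5,8,k); (6,5,k); (8,6,g); (9,0,h); (9,6,k); (10,3,h); (10,9,h)
step 2: rule r2; match: 0->3, 1->0, 2->8, 3->1; deleted nodes 0; deleted edges (0,4,h); (0,9,g); (3,8,h); (9,0,h); added nodes (none); added edges (1,3,g); (3,8,g); result: nodes: 1:p, 3:q, 4:p, 5:q, 6:q, 7:p, 8:q, 9:q, 10:q, 11:q edges: (1,3,g); (1,5,k); (3,1,k); (3,8,g); (3,9,k); (4,5,k); (5,8,k); (6,5,k); (8,6,g); (9,6,k); (10,3,h); (10,9,h)
step 3: rule r2; match: 0->10, 1->1, 2->3, 3->4; deleted nodes 1; deleted edges (1,3,g); (1,5,k); (3,1,k); (10,3,h); added nodes (none); added edges (4,10,g); (10,3,g); result: nodes: 3:q, 4:p, 5:q, 6:q, 7:p, 8:q, 9:q, 10:q, 11:q edges: (3,8,g); (3,9,k); (4,5,k); (4,10,g); (5,8,k); (6,5,k); (8,6,g); (9,6,k); (10,3,g); (10,9,h)
step 4: rule r2; match: 0->10, 1->4, 2->9, 3->7; deleted nodes 4; deleted edges (4,5,k); (4,10,g); (10,9,h); added nodes (none); added edges (7,10,g); (10,9,g); result: nodes: 3:q, 5:q, 6:q, 7:p, 8:q, 9:q, 10:q, 11:q edges: (3,8,g); (3,9,k); (5,8,k); (6,5,k); (7,10,g); (8,6,g); (9,6,k); (10,3,g); (10,9,g)
final:
nodes: 3:q, 5:q, 6:q, 7:p, 8:q, 9:q, 10:q, 11:q
edges: (3,8,g); (3,9,k); (5,8,k); (6,5,k); (7,10,g); (8,6,g); (9,6,k); (10,3,g); (10,9,g)


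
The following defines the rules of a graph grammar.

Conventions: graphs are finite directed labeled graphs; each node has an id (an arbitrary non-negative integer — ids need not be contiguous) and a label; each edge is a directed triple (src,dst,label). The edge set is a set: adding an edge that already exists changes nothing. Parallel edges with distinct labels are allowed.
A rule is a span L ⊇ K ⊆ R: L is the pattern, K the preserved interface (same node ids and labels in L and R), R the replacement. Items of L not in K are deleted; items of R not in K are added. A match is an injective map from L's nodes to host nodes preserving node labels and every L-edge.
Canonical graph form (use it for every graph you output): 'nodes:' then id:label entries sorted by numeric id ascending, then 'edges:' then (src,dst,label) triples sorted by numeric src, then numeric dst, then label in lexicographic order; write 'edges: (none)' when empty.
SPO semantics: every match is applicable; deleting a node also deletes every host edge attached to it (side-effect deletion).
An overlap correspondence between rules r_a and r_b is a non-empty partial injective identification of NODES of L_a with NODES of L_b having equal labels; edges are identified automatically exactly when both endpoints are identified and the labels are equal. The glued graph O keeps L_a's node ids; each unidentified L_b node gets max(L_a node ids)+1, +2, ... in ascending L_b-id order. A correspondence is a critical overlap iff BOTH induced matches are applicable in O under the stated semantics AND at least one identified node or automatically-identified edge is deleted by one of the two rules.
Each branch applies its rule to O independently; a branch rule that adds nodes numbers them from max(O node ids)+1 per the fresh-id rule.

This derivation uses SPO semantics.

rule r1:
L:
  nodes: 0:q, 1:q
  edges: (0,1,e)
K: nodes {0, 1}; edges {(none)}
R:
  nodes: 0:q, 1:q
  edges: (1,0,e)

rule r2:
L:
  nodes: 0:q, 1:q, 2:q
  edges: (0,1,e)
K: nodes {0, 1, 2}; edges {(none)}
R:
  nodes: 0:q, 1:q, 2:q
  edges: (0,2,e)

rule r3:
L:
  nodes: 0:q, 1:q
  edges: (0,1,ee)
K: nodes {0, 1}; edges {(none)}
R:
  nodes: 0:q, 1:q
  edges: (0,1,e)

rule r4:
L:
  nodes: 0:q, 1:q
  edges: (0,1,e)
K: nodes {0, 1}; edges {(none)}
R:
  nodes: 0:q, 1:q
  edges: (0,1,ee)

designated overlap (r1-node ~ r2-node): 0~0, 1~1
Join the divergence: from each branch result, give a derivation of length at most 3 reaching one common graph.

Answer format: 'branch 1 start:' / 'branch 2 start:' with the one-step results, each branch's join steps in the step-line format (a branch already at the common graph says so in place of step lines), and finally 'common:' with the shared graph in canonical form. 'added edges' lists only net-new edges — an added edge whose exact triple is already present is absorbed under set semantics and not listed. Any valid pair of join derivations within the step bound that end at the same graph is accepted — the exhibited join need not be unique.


branch 1 start:
nodes: 0:q, 1:q, 2:q
edges: (1,0,e)
branch 2 start:
nodes: 0:q, 1:q, 2:q
edges: (0,2,e)
branch 1 step 1: rule r1; match: 0->1, 1->0; deleted nodes (none); deleted edges (1,0,e); added nodes (none); added edges (0,1,e); result: nodes: 0:q, 1:q, 2:q edges: (0,1,e)
branch 2 step 1: rule r2; match: 0->0, 1->2, 2->1; deleted nodes (none); deleted edges (0,2,e); added nodes (none); added edges (0,1,e); result: nodes: 0:q, 1:q, 2:q edges: (0,1,e)
common:
nodes: 0:q, 1:q, 2:q
edges: (0,1,e)


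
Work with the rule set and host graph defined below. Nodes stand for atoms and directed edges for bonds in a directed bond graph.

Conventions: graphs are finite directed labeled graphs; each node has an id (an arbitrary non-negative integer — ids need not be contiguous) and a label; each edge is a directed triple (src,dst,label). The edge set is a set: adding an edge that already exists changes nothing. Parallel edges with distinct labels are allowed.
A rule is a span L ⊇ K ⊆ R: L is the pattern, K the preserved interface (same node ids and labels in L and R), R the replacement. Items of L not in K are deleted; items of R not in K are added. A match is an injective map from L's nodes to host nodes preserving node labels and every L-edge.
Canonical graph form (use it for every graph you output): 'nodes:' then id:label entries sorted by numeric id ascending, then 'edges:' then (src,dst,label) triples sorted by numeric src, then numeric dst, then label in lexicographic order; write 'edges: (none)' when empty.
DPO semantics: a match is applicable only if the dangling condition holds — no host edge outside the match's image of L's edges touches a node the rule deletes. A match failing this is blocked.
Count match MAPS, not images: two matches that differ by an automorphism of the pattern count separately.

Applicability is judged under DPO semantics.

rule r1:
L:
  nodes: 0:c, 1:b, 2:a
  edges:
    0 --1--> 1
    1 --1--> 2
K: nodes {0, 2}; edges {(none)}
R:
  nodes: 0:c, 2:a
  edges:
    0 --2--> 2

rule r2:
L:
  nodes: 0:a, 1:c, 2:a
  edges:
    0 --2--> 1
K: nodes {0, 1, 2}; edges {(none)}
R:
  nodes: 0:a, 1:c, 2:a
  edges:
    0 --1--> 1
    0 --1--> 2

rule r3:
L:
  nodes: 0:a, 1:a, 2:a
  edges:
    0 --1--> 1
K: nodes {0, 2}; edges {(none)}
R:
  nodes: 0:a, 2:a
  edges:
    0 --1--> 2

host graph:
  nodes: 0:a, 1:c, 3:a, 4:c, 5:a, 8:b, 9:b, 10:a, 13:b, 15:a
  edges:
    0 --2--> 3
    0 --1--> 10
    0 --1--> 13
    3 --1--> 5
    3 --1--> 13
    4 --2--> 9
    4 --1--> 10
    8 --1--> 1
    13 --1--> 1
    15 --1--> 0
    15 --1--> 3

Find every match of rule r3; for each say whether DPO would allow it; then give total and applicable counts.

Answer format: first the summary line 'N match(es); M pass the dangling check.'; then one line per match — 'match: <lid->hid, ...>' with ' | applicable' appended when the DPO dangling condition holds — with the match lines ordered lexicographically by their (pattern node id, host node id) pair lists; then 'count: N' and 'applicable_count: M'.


12 match(es); 3 pass the dangling check.
match: 0->0, 1->10, 2->3
match: 0->0, 1->10, 2->5
match: 0->0, 1->10, 2->15
match: 0->3, 1->5, 2->0 | applicable
match: 0->3, 1->5, 2->10 | applicable
match: 0->3, 1->5, 2->15 | applicable
match: 0->15, 1->0, 2->3
match: 0->15, 1->0, 2->5
match: 0->15, 1->0, 2->10
match: 0->15, 1->3, 2->0
match: 0->15, 1->3, 2->5
match: 0->15, 1->3, 2->10
count: 12
applicable_count: 3


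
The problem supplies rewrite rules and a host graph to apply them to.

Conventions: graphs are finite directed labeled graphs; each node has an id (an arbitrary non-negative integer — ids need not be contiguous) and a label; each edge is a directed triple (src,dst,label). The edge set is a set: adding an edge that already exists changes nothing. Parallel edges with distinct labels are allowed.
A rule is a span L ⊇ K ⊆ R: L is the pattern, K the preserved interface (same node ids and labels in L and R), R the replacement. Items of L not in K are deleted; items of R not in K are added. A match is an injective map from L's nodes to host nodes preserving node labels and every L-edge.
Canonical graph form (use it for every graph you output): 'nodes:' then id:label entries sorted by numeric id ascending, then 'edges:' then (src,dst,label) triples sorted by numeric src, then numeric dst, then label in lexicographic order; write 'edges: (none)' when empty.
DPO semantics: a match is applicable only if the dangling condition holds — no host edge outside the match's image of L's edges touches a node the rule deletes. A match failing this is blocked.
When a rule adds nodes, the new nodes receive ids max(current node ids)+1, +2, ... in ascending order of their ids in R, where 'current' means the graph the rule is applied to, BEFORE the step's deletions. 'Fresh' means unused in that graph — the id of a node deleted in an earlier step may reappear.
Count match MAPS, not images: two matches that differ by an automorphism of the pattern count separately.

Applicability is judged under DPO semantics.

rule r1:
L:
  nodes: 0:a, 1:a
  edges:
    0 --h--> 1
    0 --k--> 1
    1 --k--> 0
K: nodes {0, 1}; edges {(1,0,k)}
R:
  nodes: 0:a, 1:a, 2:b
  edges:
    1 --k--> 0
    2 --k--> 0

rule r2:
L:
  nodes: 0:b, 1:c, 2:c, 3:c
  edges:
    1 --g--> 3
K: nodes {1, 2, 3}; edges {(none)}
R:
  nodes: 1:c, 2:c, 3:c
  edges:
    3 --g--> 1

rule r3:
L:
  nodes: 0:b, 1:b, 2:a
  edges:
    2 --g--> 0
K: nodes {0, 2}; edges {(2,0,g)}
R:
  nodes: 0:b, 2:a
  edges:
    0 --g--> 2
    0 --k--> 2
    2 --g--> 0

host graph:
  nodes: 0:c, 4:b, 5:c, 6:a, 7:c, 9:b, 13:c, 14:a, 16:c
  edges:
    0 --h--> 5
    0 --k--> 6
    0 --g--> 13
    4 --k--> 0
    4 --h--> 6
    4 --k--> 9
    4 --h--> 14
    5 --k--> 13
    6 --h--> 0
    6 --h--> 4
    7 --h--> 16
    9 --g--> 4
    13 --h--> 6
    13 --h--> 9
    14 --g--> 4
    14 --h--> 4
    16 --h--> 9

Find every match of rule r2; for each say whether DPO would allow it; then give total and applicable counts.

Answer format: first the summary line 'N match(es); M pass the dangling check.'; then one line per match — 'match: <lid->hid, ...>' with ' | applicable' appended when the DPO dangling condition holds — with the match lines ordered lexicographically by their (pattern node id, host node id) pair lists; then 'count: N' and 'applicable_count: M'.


6 match(es); 0 pass the dangling check.
match: 0->4, 1->0, 2->5, 3->13
match: 0->4, 1->0, 2->7, 3->13
match: 0->4, 1->0, 2->16, 3->13
match: 0->9, 1->0, 2->5, 3->13
match: 0->9, 1->0, 2->7, 3->13
match: 0->9, 1->0, 2->16, 3->13
count: 6
applicable_count: 0


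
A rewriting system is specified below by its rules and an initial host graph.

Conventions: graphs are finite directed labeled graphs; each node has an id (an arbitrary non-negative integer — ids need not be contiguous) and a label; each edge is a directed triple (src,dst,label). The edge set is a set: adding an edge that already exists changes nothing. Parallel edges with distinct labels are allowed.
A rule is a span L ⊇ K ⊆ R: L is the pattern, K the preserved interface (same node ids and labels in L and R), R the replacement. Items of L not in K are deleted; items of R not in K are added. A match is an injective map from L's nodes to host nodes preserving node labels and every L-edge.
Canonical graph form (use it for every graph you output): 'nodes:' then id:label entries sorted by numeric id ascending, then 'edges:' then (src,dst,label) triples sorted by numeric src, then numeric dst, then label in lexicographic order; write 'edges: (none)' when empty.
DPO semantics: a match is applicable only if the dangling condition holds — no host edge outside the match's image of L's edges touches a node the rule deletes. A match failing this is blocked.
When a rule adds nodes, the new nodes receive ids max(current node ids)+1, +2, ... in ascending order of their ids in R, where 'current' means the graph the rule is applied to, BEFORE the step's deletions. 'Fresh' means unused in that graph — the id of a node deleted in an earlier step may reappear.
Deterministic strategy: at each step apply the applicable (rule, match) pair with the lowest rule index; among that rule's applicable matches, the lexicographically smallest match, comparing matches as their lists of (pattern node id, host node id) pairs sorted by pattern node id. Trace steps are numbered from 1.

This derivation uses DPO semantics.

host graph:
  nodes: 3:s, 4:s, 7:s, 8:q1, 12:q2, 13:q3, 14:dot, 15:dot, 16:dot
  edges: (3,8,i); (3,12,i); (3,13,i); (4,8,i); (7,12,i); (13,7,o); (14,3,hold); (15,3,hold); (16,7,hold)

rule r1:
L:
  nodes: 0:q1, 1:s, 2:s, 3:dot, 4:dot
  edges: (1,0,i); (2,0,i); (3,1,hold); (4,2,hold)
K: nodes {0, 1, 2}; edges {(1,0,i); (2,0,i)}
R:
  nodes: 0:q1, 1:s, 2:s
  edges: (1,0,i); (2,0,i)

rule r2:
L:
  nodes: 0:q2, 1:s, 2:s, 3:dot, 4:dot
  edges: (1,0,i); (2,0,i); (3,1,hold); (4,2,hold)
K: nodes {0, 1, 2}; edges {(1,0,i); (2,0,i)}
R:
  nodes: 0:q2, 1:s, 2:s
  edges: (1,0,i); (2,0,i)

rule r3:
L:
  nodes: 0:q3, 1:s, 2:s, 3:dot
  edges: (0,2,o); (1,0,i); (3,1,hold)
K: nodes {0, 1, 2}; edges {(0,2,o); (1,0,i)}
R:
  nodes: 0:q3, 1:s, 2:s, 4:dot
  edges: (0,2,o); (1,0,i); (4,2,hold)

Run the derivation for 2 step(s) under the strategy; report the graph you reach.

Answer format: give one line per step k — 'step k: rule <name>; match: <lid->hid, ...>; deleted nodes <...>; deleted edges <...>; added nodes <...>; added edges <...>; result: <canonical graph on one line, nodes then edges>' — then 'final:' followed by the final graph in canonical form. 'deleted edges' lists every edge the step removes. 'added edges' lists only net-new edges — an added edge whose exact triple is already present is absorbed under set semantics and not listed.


step 1: rule r2; match: 0->12, 1->3, 2->7, 3->14, 4->16; deleted nodes 14, 16; deleted edges (14,3,hold); (16,7,hold); added nodes (none); added edges (none); result: nodes: 3:s, 4:s, 7:s, 8:q1, 12:q2, 13:q3, 15:dot edges: (3,8,i); (3,12,i); (3,13,i); (4,8,i); (7,12,i); (13,7,o); (15,3,hold)
step 2: rule r3; match: 0->13, 1->3, 2->7, 3->15; deleted nodes 15; deleted edges (15,3,hold); added nodes 16; added edges (16,7,hold); result: nodes: 3:s, 4:s, 7:s, 8:q1, 12:q2, 13:q3, 16:dot edges: (3,8,i); (3,12,i); (3,13,i); (4,8,i); (7,12,i); (13,7,o); (16,7,hold)
final:
nodes: 3:s, 4:s, 7:s, 8:q1, 12:q2, 13:q3, 16:dot
edges: (3,8,i); (3,12,i); (3,13,i); (4,8,i); (7,12,i); (13,7,o); (16,7,hold)


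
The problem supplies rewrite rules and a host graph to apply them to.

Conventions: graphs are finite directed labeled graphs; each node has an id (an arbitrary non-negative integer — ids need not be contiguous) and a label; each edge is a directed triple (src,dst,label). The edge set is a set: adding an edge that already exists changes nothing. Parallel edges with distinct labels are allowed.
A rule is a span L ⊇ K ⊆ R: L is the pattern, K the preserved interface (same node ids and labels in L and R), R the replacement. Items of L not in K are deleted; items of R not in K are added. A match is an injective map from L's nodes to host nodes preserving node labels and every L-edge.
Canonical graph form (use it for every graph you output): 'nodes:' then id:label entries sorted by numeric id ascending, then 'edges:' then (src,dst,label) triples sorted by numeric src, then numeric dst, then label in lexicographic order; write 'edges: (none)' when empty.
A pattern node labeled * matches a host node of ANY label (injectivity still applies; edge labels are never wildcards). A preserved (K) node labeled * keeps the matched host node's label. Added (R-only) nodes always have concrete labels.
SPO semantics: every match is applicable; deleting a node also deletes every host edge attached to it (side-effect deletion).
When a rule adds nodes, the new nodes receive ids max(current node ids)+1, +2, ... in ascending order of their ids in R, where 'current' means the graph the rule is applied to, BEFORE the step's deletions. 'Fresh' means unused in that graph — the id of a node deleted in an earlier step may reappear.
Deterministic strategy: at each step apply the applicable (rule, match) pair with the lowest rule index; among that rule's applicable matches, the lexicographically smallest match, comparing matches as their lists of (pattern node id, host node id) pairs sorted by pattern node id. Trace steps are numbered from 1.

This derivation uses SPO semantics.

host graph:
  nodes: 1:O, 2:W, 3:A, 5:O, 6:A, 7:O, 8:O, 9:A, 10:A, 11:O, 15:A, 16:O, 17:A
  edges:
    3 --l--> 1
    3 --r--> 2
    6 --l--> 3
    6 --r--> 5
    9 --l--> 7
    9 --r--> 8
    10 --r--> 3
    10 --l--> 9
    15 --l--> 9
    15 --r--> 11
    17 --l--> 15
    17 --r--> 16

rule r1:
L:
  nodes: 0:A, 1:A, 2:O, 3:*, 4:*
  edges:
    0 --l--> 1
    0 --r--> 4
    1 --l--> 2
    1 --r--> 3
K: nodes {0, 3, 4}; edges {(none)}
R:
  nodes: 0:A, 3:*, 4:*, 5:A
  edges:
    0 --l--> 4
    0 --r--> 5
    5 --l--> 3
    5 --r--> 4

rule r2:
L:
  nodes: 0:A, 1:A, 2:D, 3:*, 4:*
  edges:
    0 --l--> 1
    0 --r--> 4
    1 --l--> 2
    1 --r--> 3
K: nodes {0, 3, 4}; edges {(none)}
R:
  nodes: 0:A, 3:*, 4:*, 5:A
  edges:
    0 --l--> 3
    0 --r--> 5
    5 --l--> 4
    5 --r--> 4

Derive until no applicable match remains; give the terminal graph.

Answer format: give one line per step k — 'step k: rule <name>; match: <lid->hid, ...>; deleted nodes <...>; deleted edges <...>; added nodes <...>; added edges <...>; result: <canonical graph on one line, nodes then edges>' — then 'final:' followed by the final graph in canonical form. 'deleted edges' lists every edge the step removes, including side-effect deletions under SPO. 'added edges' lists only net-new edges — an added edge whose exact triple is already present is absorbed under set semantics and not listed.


step 1: rule r1; match: 0->6, 1->3, 2->1, 3->2, 4->5; deleted nodes 1, 3; deleted edges (3,1,l); (3,2,r); (6,3,l); (6,5,r); (10,3,r); added nodes 18; added edges (6,5,l); (6,18,r); (18,2,l); (18,5,r); result: nodes: 2:W, 5:O, 6:A, 7:O, 8:O, 9:A, 10:A, 11:O, 15:A, 16:O, 17:A, 18:A edges: (6,5,l); (6,18,r); (9,7,l); (9,8,r); (10,9,l); (15,9,l); (15,11,r); (17,15,l); (17,16,r); (18,2,l); (18,5,r)
step 2: rule r1; match: 0->15, 1->9, 2->7, 3->8, 4->11; deleted nodes 7, 9; deleted edges (9,7,l); (9,8,r); (10,9,l); (15,9,l); (15,11,r); added nodes 19; added edges (15,11,l); (15,19,r); (19,8,l); (19,11,r); result: nodes: 2:W, 5:O, 6:A, 8:O, 10:A, 11:O, 15:A, 16:O, 17:A, 18:A, 19:A edges: (6,5,l); (6,18,r); (15,11,l); (15,19,r); (17,15,l); (17,16,r); (18,2,l); (18,5,r); (19,8,l); (19,11,r)
step 3: rule r1; match: 0->17, 1->15, 2->11, 3->19, 4->16; deleted nodes 11, 15; deleted edges (15,11,l); (15,19,r); (17,15,l); (17,16,r); (19,11,r); added nodes 20; added edges (17,16,l); (17,20,r); (20,16,r); (20,19,l); result: nodes: 2:W, 5:O, 6:A, 8:O, 10:A, 16:O, 17:A, 18:A, 19:A, 20:A edges: (6,5,l); (6,18,r); (17,16,l); (17,20,r); (18,2,l); (18,5,r); (19,8,l); (20,16,r); (20,19,l)
final:
nodes: 2:W, 5:O, 6:A, 8:O, 10:A, 16:O, 17:A, 18:A, 19:A, 20:A
edges: (6,5,l); (6,18,r); (17,16,l); (17,20,r); (18,2,l); (18,5,r); (19,8,l); (20,16,r); (20,19,l)


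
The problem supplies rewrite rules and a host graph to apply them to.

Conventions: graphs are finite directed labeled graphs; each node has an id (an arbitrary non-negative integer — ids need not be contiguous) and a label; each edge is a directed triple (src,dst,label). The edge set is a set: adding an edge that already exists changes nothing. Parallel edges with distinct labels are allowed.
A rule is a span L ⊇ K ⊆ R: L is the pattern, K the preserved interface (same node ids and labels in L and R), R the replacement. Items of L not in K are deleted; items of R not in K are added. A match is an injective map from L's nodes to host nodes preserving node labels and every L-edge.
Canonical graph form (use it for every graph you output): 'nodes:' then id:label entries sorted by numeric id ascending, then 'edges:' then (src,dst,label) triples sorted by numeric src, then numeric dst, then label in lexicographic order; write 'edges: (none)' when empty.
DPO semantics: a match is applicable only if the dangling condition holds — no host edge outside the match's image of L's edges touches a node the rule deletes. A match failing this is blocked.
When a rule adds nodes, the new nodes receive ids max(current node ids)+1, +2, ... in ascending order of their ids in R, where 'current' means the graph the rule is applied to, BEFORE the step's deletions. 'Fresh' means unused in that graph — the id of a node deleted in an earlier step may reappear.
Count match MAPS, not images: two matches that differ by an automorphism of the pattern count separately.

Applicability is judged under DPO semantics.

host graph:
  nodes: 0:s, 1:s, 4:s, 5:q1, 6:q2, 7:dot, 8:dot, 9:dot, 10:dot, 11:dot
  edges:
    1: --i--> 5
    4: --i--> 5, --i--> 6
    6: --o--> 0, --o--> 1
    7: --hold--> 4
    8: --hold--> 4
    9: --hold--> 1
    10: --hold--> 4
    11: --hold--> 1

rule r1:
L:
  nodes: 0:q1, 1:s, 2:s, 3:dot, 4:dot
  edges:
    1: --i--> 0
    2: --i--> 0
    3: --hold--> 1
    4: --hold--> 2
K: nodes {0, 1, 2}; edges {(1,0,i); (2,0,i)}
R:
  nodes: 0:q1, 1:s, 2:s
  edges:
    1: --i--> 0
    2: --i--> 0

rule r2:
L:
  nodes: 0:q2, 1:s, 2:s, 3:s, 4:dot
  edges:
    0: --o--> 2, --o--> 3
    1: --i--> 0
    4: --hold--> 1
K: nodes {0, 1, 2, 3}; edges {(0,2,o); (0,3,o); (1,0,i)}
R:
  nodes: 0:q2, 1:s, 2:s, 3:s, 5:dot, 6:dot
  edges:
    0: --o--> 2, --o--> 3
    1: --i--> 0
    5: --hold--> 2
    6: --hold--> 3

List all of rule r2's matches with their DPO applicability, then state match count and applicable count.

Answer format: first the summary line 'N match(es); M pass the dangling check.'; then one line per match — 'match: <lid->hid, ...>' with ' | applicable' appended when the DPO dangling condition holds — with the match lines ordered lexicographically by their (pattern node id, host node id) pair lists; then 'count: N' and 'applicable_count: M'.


6 match(es); 6 pass the dangling check.
match: 0->6, 1->4, 2->0, 3->1, 4->7 | applicable
match: 0->6, 1->4, 2->0, 3->1, 4->8 | applicable
match: 0->6, 1->4, 2->0, 3->1, 4->10 | applicable
match: 0->6, 1->4, 2->1, 3->0, 4->7 | applicable
match: 0->6, 1->4, 2->1, 3->0, 4->8 | applicable
match: 0->6, 1->4, 2->1, 3->0, 4->10 | applicable
count: 6
applicable_count: 6


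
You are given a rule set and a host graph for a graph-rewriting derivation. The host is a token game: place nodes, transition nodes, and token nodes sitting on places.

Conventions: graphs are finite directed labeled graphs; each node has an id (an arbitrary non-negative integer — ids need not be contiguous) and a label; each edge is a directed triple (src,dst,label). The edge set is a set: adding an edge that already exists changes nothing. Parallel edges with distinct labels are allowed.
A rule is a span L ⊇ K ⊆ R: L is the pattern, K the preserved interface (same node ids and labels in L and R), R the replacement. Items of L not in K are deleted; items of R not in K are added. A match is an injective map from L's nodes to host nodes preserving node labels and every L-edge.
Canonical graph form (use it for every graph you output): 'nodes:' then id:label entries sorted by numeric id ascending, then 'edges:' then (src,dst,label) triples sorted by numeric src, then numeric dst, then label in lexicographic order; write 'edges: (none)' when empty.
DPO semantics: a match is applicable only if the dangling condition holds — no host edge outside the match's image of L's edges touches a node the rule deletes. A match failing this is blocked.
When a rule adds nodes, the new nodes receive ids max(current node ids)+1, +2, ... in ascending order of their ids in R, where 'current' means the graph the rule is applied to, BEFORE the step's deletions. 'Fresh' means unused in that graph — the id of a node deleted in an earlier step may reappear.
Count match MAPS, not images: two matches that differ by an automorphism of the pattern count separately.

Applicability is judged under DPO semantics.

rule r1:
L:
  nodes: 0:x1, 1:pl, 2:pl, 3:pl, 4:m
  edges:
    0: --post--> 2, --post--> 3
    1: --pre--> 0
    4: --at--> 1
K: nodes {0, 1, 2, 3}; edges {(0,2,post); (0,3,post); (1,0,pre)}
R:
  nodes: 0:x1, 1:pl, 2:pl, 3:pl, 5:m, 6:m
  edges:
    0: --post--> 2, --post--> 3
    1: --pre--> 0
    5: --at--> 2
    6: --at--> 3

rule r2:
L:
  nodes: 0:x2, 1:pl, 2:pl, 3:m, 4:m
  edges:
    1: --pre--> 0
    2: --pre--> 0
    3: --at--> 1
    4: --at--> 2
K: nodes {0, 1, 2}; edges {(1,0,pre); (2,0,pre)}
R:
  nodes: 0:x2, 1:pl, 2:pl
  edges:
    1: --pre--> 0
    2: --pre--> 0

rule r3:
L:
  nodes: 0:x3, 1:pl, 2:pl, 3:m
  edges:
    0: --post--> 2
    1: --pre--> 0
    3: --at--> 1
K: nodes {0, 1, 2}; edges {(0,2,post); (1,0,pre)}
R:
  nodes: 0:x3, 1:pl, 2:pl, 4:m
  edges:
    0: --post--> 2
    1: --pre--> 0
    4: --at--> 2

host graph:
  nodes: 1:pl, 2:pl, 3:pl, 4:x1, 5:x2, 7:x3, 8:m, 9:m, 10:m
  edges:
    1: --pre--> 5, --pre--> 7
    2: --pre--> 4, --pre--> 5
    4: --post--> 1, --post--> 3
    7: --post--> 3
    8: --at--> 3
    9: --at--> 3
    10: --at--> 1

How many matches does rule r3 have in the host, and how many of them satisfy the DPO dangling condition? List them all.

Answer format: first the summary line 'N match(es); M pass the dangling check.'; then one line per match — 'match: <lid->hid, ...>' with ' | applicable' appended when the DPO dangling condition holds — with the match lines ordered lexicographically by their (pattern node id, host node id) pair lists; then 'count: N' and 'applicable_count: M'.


1 match(es); 1 pass the dangling check.
match: 0->7, 1->1, 2->3, 3->10 | applicable
count: 1
applicable_count: 1


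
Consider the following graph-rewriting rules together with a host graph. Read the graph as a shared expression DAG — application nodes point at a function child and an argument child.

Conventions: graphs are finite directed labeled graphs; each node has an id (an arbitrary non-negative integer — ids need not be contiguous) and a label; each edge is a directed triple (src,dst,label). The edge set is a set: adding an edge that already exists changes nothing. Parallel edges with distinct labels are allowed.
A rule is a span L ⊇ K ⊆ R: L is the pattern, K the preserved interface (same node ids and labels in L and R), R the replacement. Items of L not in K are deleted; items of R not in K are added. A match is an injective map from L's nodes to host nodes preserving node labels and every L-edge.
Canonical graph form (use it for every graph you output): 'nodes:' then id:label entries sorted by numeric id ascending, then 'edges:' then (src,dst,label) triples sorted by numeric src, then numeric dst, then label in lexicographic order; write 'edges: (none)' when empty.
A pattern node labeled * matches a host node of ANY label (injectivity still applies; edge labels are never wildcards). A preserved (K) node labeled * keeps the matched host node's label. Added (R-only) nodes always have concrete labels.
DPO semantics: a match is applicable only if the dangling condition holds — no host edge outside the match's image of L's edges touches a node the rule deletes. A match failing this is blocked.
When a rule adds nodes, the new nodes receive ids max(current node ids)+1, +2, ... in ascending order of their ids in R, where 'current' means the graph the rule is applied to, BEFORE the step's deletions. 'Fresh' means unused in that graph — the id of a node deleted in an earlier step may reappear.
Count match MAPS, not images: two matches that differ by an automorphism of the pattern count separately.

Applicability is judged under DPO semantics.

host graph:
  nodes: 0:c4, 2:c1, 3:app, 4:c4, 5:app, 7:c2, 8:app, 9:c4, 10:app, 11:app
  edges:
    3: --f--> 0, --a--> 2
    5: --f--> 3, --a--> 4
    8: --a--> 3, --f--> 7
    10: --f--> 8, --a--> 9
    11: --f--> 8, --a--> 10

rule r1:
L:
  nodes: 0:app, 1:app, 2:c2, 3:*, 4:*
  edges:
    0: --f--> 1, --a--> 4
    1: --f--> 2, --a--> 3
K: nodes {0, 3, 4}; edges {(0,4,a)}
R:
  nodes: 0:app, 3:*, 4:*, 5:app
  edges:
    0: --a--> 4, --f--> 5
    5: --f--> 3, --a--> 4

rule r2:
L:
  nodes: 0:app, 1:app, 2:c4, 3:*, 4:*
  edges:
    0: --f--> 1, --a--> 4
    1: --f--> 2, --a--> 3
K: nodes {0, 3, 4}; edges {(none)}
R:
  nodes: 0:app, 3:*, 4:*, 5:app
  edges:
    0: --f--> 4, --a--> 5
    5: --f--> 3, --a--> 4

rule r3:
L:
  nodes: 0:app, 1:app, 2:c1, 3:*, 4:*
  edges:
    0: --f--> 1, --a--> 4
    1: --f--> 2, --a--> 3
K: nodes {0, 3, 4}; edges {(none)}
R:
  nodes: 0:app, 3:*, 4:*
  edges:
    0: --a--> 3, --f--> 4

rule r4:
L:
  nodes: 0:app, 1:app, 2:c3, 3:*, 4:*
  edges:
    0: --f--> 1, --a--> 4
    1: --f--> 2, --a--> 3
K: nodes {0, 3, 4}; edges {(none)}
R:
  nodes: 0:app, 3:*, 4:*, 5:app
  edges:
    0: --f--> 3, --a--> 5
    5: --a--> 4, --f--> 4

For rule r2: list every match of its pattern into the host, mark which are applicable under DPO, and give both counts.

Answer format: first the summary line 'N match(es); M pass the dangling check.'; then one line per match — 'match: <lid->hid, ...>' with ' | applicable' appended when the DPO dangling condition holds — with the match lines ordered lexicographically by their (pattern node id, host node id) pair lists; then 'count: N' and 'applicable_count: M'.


1 match(es); 0 pass the dangling check.
match: 0->5, 1->3, 2->0, 3->2, 4->4
count: 1
applicable_count: 0
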